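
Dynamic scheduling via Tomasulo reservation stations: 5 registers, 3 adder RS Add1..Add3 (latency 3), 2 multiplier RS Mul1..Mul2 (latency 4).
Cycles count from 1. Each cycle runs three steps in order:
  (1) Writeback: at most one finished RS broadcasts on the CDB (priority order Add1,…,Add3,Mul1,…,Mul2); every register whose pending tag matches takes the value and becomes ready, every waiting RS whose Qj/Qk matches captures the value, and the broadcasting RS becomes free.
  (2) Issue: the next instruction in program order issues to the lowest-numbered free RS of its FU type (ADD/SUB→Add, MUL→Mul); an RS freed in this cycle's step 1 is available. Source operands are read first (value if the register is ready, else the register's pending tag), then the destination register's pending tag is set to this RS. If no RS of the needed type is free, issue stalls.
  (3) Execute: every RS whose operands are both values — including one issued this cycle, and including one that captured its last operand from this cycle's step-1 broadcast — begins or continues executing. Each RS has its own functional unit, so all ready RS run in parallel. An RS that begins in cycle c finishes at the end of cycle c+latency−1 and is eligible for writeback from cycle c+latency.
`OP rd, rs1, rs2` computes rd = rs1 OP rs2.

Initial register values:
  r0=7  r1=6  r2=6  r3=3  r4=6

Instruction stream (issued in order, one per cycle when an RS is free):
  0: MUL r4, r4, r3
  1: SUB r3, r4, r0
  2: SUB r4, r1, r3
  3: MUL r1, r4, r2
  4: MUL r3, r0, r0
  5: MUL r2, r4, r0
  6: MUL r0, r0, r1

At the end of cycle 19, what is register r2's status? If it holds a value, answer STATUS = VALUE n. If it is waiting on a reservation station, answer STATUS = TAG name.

  c1: issue MUL r4<-Mul1  regs: r0:7,r1:6,r2:6,r3:3,r4:Mul1
  c2: issue SUB r3<-Add1  regs: r0:7,r1:6,r2:6,r3:Add1,r4:Mul1
  c3: issue SUB r4<-Add2  regs: r0:7,r1:6,r2:6,r3:Add1,r4:Add2
  c4: issue MUL r1<-Mul2  regs: r0:7,r1:Mul2,r2:6,r3:Add1,r4:Add2
  c5: CDB Mul1=18; issue MUL r3<-Mul1  regs: r0:7,r1:Mul2,r2:6,r3:Mul1,r4:Add2
  c6: stall  regs: r0:7,r1:Mul2,r2:6,r3:Mul1,r4:Add2
  c7: stall  regs: r0:7,r1:Mul2,r2:6,r3:Mul1,r4:Add2
  c8: CDB Add1=11; stall  regs: r0:7,r1:Mul2,r2:6,r3:Mul1,r4:Add2
  c9: CDB Mul1=49; issue MUL r2<-Mul1  regs: r0:7,r1:Mul2,r2:Mul1,r3:49,r4:Add2
  c10: stall  regs: r0:7,r1:Mul2,r2:Mul1,r3:49,r4:Add2
  c11: CDB Add2=-5; stall  regs: r0:7,r1:Mul2,r2:Mul1,r3:49,r4:-5
  c12: stall  regs: r0:7,r1:Mul2,r2:Mul1,r3:49,r4:-5
  c13: stall  regs: r0:7,r1:Mul2,r2:Mul1,r3:49,r4:-5
  c14: stall  regs: r0:7,r1:Mul2,r2:Mul1,r3:49,r4:-5
  c15: CDB Mul1=-35; issue MUL r0<-Mul1  regs: r0:Mul1,r1:Mul2,r2:-35,r3:49,r4:-5
  c16: CDB Mul2=-30  regs: r0:Mul1,r1:-30,r2:-35,r3:49,r4:-5
  c17: -  regs: r0:Mul1,r1:-30,r2:-35,r3:49,r4:-5
  c18: -  regs: r0:Mul1,r1:-30,r2:-35,r3:49,r4:-5
  c19: -  regs: r0:Mul1,r1:-30,r2:-35,r3:49,r4:-5

STATUS = VALUE -35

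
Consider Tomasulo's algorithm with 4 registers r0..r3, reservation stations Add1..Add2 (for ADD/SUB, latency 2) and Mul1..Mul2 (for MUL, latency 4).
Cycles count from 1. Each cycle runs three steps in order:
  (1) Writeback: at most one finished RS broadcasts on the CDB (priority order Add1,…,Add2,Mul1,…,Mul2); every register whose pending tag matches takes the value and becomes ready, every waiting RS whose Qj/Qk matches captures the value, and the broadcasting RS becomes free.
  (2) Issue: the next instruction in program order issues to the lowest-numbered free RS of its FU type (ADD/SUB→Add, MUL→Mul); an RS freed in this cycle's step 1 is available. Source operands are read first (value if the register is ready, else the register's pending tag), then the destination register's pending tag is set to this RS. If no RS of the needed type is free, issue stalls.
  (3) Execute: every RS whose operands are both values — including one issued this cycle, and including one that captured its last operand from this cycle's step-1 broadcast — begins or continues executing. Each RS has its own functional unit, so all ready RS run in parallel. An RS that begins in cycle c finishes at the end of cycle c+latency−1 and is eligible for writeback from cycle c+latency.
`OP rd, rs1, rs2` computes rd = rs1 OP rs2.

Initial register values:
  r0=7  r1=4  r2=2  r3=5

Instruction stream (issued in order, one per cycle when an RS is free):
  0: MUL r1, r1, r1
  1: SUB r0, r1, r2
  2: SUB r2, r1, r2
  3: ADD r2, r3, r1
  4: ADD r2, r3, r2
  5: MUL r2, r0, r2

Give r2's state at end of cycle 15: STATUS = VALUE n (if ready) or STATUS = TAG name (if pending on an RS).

STATUS = VALUE 364

cycle 1: issue MUL r1<-Mul1 // r0:7,r1:Mul1,r2:2,r3:5
cycle 2: issue SUB r0<-Add1 // r0:Add1,r1:Mul1,r2:2,r3:5
cycle 3: issue SUB r2<-Add2 // r0:Add1,r1:Mul1,r2:Add2,r3:5
cycle 4: stall // r0:Add1,r1:Mul1,r2:Add2,r3:5
cycle 5: CDB Mul1=16; stall // r0:Add1,r1:16,r2:Add2,r3:5
cycle 6: stall // r0:Add1,r1:16,r2:Add2,r3:5
cycle 7: CDB Add1=14; issue ADD r2<-Add1 // r0:14,r1:16,r2:Add1,r3:5
cycle 8: CDB Add2=14; issue ADD r2<-Add2 // r0:14,r1:16,r2:Add2,r3:5
cycle 9: CDB Add1=21; issue MUL r2<-Mul1 // r0:14,r1:16,r2:Mul1,r3:5
cycle 10: - // r0:14,r1:16,r2:Mul1,r3:5
cycle 11: CDB Add2=26 // r0:14,r1:16,r2:Mul1,r3:5
cycle 12: - // r0:14,r1:16,r2:Mul1,r3:5
cycle 13: - // r0:14,r1:16,r2:Mul1,r3:5
cycle 14: - // r0:14,r1:16,r2:Mul1,r3:5
cycle 15: CDB Mul1=364 // r0:14,r1:16,r2:364,r3:5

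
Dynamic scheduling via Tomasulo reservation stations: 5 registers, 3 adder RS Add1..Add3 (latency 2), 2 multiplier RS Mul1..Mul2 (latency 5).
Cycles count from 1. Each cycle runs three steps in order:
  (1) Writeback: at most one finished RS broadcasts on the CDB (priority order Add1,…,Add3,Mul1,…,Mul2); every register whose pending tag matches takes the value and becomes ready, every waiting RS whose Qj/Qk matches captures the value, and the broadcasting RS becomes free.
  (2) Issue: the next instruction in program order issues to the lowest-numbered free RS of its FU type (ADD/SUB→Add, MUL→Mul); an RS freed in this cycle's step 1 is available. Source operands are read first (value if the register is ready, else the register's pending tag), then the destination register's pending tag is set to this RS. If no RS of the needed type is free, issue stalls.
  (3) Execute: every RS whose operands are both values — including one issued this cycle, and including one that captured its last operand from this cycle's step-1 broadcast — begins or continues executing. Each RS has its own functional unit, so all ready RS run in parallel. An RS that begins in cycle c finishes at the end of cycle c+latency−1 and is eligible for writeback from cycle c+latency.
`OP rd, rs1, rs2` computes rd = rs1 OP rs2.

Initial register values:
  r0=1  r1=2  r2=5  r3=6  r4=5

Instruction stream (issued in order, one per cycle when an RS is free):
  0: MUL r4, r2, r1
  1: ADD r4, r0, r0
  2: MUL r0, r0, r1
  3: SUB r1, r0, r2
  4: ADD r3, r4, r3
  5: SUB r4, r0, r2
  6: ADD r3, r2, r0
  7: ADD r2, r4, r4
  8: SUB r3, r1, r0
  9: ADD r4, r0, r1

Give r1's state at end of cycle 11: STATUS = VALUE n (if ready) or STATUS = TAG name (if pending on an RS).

cycle 1: issue MUL r4<-Mul1 // r0:1,r1:2,r2:5,r3:6,r4:Mul1
cycle 2: issue ADD r4<-Add1 // r0:1,r1:2,r2:5,r3:6,r4:Add1
cycle 3: issue MUL r0<-Mul2 // r0:Mul2,r1:2,r2:5,r3:6,r4:Add1
cycle 4: CDB Add1=2; issue SUB r1<-Add1 // r0:Mul2,r1:Add1,r2:5,r3:6,r4:2
cycle 5: issue ADD r3<-Add2 // r0:Mul2,r1:Add1,r2:5,r3:Add2,r4:2
cycle 6: CDB Mul1=10; issue SUB r4<-Add3 // r0:Mul2,r1:Add1,r2:5,r3:Add2,r4:Add3
cycle 7: CDB Add2=8; issue ADD r3<-Add2 // r0:Mul2,r1:Add1,r2:5,r3:Add2,r4:Add3
cycle 8: CDB Mul2=2; stall // r0:2,r1:Add1,r2:5,r3:Add2,r4:Add3
cycle 9: stall // r0:2,r1:Add1,r2:5,r3:Add2,r4:Add3
cycle 10: CDB Add1=-3; issue ADD r2<-Add1 // r0:2,r1:-3,r2:Add1,r3:Add2,r4:Add3
cycle 11: CDB Add2=7; issue SUB r3<-Add2 // r0:2,r1:-3,r2:Add1,r3:Add2,r4:Add3

STATUS = VALUE -3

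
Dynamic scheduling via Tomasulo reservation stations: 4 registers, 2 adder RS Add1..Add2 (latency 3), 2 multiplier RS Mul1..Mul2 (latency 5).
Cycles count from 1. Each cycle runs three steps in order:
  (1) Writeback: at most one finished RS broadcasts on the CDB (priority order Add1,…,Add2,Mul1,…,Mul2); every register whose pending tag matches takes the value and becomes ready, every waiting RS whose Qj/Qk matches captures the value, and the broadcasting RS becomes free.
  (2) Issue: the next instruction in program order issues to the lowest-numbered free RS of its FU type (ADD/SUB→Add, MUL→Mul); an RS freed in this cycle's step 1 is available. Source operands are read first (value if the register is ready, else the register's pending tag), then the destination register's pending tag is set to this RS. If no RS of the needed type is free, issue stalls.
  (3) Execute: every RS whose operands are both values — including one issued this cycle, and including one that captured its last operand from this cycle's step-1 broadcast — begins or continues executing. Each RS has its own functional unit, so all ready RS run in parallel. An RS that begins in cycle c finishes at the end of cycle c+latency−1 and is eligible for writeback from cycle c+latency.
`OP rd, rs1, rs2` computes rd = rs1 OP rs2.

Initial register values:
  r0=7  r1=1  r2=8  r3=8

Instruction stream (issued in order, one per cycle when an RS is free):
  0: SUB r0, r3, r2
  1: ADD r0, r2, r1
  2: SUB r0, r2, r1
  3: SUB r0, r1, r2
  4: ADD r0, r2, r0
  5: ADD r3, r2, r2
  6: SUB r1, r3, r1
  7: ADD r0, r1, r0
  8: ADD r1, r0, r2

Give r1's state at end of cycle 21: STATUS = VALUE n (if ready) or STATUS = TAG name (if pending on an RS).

  c1: issue SUB r0<-Add1  regs: r0:Add1,r1:1,r2:8,r3:8
  c2: issue ADD r0<-Add2  regs: r0:Add2,r1:1,r2:8,r3:8
  c3: stall  regs: r0:Add2,r1:1,r2:8,r3:8
  c4: CDB Add1=0; issue SUB r0<-Add1  regs: r0:Add1,r1:1,r2:8,r3:8
  c5: CDB Add2=9; issue SUB r0<-Add2  regs: r0:Add2,r1:1,r2:8,r3:8
  c6: stall  regs: r0:Add2,r1:1,r2:8,r3:8
  c7: CDB Add1=7; issue ADD r0<-Add1  regs: r0:Add1,r1:1,r2:8,r3:8
  c8: CDB Add2=-7; issue ADD r3<-Add2  regs: r0:Add1,r1:1,r2:8,r3:Add2
  c9: stall  regs: r0:Add1,r1:1,r2:8,r3:Add2
  c10: stall  regs: r0:Add1,r1:1,r2:8,r3:Add2
  c11: CDB Add1=1; issue SUB r1<-Add1  regs: r0:1,r1:Add1,r2:8,r3:Add2
  c12: CDB Add2=16; issue ADD r0<-Add2  regs: r0:Add2,r1:Add1,r2:8,r3:16
  c13: stall  regs: r0:Add2,r1:Add1,r2:8,r3:16
  c14: stall  regs: r0:Add2,r1:Add1,r2:8,r3:16
  c15: CDB Add1=15; issue ADD r1<-Add1  regs: r0:Add2,r1:Add1,r2:8,r3:16
  c16: -  regs: r0:Add2,r1:Add1,r2:8,r3:16
  c17: -  regs: r0:Add2,r1:Add1,r2:8,r3:16
  c18: CDB Add2=16  regs: r0:16,r1:Add1,r2:8,r3:16
  c19: -  regs: r0:16,r1:Add1,r2:8,r3:16
  c20: -  regs: r0:16,r1:Add1,r2:8,r3:16
  c21: CDB Add1=24  regs: r0:16,r1:24,r2:8,r3:16

STATUS = VALUE 24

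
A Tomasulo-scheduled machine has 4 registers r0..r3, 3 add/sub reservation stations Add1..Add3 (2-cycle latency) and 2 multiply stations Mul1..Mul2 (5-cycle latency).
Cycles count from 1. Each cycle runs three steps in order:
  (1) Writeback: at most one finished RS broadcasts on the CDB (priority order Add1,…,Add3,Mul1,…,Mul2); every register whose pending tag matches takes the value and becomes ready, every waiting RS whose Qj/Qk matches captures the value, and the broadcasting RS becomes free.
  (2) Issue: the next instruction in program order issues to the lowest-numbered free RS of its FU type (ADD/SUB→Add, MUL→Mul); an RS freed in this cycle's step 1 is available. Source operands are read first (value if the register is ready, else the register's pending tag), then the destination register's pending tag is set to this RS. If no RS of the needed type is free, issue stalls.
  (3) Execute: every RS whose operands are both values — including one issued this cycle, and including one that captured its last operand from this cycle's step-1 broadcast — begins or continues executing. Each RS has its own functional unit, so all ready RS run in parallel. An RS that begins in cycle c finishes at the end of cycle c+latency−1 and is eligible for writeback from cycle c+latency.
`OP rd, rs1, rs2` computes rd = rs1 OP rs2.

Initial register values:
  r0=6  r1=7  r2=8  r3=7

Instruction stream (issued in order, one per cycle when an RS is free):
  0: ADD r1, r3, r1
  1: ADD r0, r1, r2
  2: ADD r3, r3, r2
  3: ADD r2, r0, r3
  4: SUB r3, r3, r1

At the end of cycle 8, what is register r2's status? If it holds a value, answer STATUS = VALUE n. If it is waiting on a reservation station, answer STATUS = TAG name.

STATUS = VALUE 37

  c1: issue ADD r1<-Add1  regs: r0:6,r1:Add1,r2:8,r3:7
  c2: issue ADD r0<-Add2  regs: r0:Add2,r1:Add1,r2:8,r3:7
  c3: CDB Add1=14; issue ADD r3<-Add1  regs: r0:Add2,r1:14,r2:8,r3:Add1
  c4: issue ADD r2<-Add3  regs: r0:Add2,r1:14,r2:Add3,r3:Add1
  c5: CDB Add1=15; issue SUB r3<-Add1  regs: r0:Add2,r1:14,r2:Add3,r3:Add1
  c6: CDB Add2=22  regs: r0:22,r1:14,r2:Add3,r3:Add1
  c7: CDB Add1=1  regs: r0:22,r1:14,r2:Add3,r3:1
  c8: CDB Add3=37  regs: r0:22,r1:14,r2:37,r3:1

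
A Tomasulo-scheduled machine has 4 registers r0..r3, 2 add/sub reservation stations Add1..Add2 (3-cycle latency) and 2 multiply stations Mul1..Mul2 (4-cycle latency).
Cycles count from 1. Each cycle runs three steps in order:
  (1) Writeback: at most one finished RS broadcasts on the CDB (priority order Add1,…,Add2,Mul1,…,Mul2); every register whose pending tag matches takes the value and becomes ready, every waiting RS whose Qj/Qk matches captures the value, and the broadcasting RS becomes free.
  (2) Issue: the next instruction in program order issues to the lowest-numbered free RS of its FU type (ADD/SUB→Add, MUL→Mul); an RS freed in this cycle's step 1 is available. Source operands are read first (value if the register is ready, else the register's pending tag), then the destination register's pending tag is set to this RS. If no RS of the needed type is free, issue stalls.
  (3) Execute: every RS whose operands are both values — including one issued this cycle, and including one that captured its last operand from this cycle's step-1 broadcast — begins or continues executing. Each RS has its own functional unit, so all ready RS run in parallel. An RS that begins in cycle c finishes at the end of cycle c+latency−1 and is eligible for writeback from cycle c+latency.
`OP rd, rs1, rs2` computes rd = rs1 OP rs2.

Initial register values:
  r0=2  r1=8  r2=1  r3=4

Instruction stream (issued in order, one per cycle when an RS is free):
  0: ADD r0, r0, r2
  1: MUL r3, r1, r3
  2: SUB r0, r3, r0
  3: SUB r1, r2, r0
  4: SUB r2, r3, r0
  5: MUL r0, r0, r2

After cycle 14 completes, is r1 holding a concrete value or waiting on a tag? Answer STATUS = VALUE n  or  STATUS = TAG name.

cycle 1: issue ADD r0<-Add1 // r0:Add1,r1:8,r2:1,r3:4
cycle 2: issue MUL r3<-Mul1 // r0:Add1,r1:8,r2:1,r3:Mul1
cycle 3: issue SUB r0<-Add2 // r0:Add2,r1:8,r2:1,r3:Mul1
cycle 4: CDB Add1=3; issue SUB r1<-Add1 // r0:Add2,r1:Add1,r2:1,r3:Mul1
cycle 5: stall // r0:Add2,r1:Add1,r2:1,r3:Mul1
cycle 6: CDB Mul1=32; stall // r0:Add2,r1:Add1,r2:1,r3:32
cycle 7: stall // r0:Add2,r1:Add1,r2:1,r3:32
cycle 8: stall // r0:Add2,r1:Add1,r2:1,r3:32
cycle 9: CDB Add2=29; issue SUB r2<-Add2 // r0:29,r1:Add1,r2:Add2,r3:32
cycle 10: issue MUL r0<-Mul1 // r0:Mul1,r1:Add1,r2:Add2,r3:32
cycle 11: - // r0:Mul1,r1:Add1,r2:Add2,r3:32
cycle 12: CDB Add1=-28 // r0:Mul1,r1:-28,r2:Add2,r3:32
cycle 13: CDB Add2=3 // r0:Mul1,r1:-28,r2:3,r3:32
cycle 14: - // r0:Mul1,r1:-28,r2:3,r3:32

STATUS = VALUE -28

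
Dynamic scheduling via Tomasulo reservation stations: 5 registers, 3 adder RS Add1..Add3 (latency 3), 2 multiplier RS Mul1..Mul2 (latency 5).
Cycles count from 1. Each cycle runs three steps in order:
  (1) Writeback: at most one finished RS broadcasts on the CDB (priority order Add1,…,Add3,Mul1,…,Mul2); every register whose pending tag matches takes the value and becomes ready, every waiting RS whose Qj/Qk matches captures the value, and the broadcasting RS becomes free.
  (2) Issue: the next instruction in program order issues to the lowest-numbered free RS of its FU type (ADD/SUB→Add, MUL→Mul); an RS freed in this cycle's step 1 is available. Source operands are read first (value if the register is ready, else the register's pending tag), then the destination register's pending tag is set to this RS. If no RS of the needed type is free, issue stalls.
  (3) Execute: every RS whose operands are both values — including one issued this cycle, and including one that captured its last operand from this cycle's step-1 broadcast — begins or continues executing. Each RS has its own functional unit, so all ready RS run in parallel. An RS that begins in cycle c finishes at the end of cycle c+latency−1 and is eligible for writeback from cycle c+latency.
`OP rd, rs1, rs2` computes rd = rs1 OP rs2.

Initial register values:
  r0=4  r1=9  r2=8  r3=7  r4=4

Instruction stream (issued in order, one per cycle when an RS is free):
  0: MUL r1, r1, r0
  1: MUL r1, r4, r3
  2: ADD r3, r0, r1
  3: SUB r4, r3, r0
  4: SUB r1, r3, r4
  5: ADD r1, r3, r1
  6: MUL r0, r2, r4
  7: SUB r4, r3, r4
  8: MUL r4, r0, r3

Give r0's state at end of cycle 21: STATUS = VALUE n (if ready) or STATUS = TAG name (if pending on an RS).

STATUS = VALUE 224

  c1: issue MUL r1<-Mul1  regs: r0:4,r1:Mul1,r2:8,r3:7,r4:4
  c2: issue MUL r1<-Mul2  regs: r0:4,r1:Mul2,r2:8,r3:7,r4:4
  c3: issue ADD r3<-Add1  regs: r0:4,r1:Mul2,r2:8,r3:Add1,r4:4
  c4: issue SUB r4<-Add2  regs: r0:4,r1:Mul2,r2:8,r3:Add1,r4:Add2
  c5: issue SUB r1<-Add3  regs: r0:4,r1:Add3,r2:8,r3:Add1,r4:Add2
  c6: CDB Mul1=36; stall  regs: r0:4,r1:Add3,r2:8,r3:Add1,r4:Add2
  c7: CDB Mul2=28; stall  regs: r0:4,r1:Add3,r2:8,r3:Add1,r4:Add2
  c8: stall  regs: r0:4,r1:Add3,r2:8,r3:Add1,r4:Add2
  c9: stall  regs: r0:4,r1:Add3,r2:8,r3:Add1,r4:Add2
  c10: CDB Add1=32; issue ADD r1<-Add1  regs: r0:4,r1:Add1,r2:8,r3:32,r4:Add2
  c11: issue MUL r0<-Mul1  regs: r0:Mul1,r1:Add1,r2:8,r3:32,r4:Add2
  c12: stall  regs: r0:Mul1,r1:Add1,r2:8,r3:32,r4:Add2
  c13: CDB Add2=28; issue SUB r4<-Add2  regs: r0:Mul1,r1:Add1,r2:8,r3:32,r4:Add2
  c14: issue MUL r4<-Mul2  regs: r0:Mul1,r1:Add1,r2:8,r3:32,r4:Mul2
  c15: -  regs: r0:Mul1,r1:Add1,r2:8,r3:32,r4:Mul2
  c16: CDB Add2=4  regs: r0:Mul1,r1:Add1,r2:8,r3:32,r4:Mul2
  c17: CDB Add3=4  regs: r0:Mul1,r1:Add1,r2:8,r3:32,r4:Mul2
  c18: CDB Mul1=224  regs: r0:224,r1:Add1,r2:8,r3:32,r4:Mul2
  c19: -  regs: r0:224,r1:Add1,r2:8,r3:32,r4:Mul2
  c20: CDB Add1=36  regs: r0:224,r1:36,r2:8,r3:32,r4:Mul2
  c21: -  regs: r0:224,r1:36,r2:8,r3:32,r4:Mul2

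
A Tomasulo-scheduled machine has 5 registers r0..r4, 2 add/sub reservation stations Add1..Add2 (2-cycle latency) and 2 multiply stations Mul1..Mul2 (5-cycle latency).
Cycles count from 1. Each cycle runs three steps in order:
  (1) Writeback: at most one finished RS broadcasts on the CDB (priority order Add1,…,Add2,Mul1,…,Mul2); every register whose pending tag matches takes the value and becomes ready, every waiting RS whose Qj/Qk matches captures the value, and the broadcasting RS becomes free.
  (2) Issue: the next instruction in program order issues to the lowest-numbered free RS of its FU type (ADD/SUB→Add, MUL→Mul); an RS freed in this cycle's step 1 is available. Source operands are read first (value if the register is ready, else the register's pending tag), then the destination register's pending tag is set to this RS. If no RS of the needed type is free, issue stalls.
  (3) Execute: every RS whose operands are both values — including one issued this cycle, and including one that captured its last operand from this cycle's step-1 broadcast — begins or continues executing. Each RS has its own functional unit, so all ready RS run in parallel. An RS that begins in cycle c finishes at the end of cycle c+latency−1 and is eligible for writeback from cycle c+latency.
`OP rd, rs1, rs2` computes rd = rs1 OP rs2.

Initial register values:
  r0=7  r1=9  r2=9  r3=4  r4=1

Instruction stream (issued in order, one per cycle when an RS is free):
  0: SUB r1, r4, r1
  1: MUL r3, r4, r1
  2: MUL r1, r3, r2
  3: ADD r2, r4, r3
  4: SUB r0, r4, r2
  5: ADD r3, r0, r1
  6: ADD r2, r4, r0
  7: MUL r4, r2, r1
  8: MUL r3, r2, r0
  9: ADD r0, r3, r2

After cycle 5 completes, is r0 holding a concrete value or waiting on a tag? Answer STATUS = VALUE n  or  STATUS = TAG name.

STATUS = TAG Add2

  c1: issue SUB r1<-Add1  regs: r0:7,r1:Add1,r2:9,r3:4,r4:1
  c2: issue MUL r3<-Mul1  regs: r0:7,r1:Add1,r2:9,r3:Mul1,r4:1
  c3: CDB Add1=-8; issue MUL r1<-Mul2  regs: r0:7,r1:Mul2,r2:9,r3:Mul1,r4:1
  c4: issue ADD r2<-Add1  regs: r0:7,r1:Mul2,r2:Add1,r3:Mul1,r4:1
  c5: issue SUB r0<-Add2  regs: r0:Add2,r1:Mul2,r2:Add1,r3:Mul1,r4:1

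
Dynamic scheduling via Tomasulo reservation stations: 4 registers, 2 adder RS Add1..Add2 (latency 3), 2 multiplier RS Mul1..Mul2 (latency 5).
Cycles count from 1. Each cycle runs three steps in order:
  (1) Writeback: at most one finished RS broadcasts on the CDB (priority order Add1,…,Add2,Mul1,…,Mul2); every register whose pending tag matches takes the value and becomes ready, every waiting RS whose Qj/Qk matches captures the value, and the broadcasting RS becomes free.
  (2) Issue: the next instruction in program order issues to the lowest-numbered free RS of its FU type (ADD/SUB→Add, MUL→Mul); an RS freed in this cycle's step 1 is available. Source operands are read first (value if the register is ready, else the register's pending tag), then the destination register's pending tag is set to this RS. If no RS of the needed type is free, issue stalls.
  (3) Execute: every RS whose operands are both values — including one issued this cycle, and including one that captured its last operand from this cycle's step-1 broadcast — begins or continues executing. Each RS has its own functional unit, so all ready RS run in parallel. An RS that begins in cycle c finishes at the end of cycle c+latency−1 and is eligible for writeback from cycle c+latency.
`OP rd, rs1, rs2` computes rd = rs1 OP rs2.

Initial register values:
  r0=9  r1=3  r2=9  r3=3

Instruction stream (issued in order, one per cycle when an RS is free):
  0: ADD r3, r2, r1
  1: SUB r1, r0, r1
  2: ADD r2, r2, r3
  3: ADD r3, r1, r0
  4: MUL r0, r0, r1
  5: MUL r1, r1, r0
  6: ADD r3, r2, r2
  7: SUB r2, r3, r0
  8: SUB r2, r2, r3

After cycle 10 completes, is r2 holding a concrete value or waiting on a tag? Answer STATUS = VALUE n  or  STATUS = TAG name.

STATUS = TAG Add2

c1: issue ADD r3<-Add1 | r0:9,r1:3,r2:9,r3:Add1
c2: issue SUB r1<-Add2 | r0:9,r1:Add2,r2:9,r3:Add1
c3: stall | r0:9,r1:Add2,r2:9,r3:Add1
c4: CDB Add1=12; issue ADD r2<-Add1 | r0:9,r1:Add2,r2:Add1,r3:12
c5: CDB Add2=6; issue ADD r3<-Add2 | r0:9,r1:6,r2:Add1,r3:Add2
c6: issue MUL r0<-Mul1 | r0:Mul1,r1:6,r2:Add1,r3:Add2
c7: CDB Add1=21; issue MUL r1<-Mul2 | r0:Mul1,r1:Mul2,r2:21,r3:Add2
c8: CDB Add2=15; issue ADD r3<-Add1 | r0:Mul1,r1:Mul2,r2:21,r3:Add1
c9: issue SUB r2<-Add2 | r0:Mul1,r1:Mul2,r2:Add2,r3:Add1
c10: stall | r0:Mul1,r1:Mul2,r2:Add2,r3:Add1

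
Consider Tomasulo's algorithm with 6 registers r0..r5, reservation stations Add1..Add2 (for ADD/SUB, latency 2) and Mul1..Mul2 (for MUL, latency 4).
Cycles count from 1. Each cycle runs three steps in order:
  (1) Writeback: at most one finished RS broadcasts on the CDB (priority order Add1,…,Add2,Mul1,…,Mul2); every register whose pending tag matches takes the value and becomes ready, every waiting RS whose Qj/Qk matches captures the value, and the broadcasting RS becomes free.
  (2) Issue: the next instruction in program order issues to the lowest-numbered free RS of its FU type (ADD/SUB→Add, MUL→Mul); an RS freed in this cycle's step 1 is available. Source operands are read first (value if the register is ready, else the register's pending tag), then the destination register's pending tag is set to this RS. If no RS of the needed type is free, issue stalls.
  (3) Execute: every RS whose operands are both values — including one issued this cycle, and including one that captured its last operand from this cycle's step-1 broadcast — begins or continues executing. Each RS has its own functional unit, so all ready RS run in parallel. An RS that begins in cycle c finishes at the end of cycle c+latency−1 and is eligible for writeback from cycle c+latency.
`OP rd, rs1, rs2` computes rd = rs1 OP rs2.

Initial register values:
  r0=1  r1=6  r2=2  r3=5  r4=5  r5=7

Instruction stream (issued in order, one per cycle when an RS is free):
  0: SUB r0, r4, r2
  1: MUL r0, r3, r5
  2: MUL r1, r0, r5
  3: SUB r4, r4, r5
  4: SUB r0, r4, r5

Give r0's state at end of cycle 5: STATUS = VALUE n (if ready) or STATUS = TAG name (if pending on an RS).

STATUS = TAG Add2

c1: issue SUB r0<-Add1 | r0:Add1,r1:6,r2:2,r3:5,r4:5,r5:7
c2: issue MUL r0<-Mul1 | r0:Mul1,r1:6,r2:2,r3:5,r4:5,r5:7
c3: CDB Add1=3; issue MUL r1<-Mul2 | r0:Mul1,r1:Mul2,r2:2,r3:5,r4:5,r5:7
c4: issue SUB r4<-Add1 | r0:Mul1,r1:Mul2,r2:2,r3:5,r4:Add1,r5:7
c5: issue SUB r0<-Add2 | r0:Add2,r1:Mul2,r2:2,r3:5,r4:Add1,r5:7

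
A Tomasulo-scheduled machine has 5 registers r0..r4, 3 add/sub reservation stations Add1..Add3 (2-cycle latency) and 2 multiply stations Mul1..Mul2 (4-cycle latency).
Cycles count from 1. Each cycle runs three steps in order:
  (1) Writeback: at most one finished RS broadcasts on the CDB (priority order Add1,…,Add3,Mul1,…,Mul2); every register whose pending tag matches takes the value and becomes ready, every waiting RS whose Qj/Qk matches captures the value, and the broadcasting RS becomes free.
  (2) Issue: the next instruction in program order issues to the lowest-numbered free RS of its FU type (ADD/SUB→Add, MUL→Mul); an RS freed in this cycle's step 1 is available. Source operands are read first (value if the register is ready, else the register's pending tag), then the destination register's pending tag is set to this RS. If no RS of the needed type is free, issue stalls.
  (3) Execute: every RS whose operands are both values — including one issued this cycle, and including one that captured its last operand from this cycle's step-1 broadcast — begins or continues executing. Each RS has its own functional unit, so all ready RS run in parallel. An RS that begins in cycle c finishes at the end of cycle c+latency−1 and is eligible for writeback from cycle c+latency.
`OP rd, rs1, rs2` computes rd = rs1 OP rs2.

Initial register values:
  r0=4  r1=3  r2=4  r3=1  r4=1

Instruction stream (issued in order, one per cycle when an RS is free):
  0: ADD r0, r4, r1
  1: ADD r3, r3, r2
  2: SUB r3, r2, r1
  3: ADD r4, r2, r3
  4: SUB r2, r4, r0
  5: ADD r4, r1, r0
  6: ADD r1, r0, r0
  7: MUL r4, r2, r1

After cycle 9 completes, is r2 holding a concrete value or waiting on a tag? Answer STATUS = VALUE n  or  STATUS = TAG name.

STATUS = VALUE 1

cycle 1: issue ADD r0<-Add1 // r0:Add1,r1:3,r2:4,r3:1,r4:1
cycle 2: issue ADD r3<-Add2 // r0:Add1,r1:3,r2:4,r3:Add2,r4:1
cycle 3: CDB Add1=4; issue SUB r3<-Add1 // r0:4,r1:3,r2:4,r3:Add1,r4:1
cycle 4: CDB Add2=5; issue ADD r4<-Add2 // r0:4,r1:3,r2:4,r3:Add1,r4:Add2
cycle 5: CDB Add1=1; issue SUB r2<-Add1 // r0:4,r1:3,r2:Add1,r3:1,r4:Add2
cycle 6: issue ADD r4<-Add3 // r0:4,r1:3,r2:Add1,r3:1,r4:Add3
cycle 7: CDB Add2=5; issue ADD r1<-Add2 // r0:4,r1:Add2,r2:Add1,r3:1,r4:Add3
cycle 8: CDB Add3=7; issue MUL r4<-Mul1 // r0:4,r1:Add2,r2:Add1,r3:1,r4:Mul1
cycle 9: CDB Add1=1 // r0:4,r1:Add2,r2:1,r3:1,r4:Mul1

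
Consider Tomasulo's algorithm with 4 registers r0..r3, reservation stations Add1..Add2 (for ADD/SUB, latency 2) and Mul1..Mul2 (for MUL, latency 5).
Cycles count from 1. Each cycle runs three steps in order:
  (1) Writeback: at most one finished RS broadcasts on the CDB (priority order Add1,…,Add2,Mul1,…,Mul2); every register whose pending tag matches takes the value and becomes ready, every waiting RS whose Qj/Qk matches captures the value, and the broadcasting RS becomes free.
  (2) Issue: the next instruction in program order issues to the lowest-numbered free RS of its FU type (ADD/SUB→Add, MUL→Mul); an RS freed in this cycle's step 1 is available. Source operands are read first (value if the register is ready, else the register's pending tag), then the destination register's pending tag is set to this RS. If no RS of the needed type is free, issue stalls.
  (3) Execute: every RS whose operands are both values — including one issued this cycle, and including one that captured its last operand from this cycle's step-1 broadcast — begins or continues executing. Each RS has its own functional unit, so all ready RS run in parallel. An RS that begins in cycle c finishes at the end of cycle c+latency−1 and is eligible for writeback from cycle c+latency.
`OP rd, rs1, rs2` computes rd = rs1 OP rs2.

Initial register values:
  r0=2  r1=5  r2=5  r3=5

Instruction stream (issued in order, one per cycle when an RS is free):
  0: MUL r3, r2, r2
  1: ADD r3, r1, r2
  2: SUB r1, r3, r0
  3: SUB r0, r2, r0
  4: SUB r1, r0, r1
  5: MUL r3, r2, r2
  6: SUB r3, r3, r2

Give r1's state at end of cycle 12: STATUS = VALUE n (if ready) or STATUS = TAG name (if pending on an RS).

  c1: issue MUL r3<-Mul1  regs: r0:2,r1:5,r2:5,r3:Mul1
  c2: issue ADD r3<-Add1  regs: r0:2,r1:5,r2:5,r3:Add1
  c3: issue SUB r1<-Add2  regs: r0:2,r1:Add2,r2:5,r3:Add1
  c4: CDB Add1=10; issue SUB r0<-Add1  regs: r0:Add1,r1:Add2,r2:5,r3:10
  c5: stall  regs: r0:Add1,r1:Add2,r2:5,r3:10
  c6: CDB Add1=3; issue SUB r1<-Add1  regs: r0:3,r1:Add1,r2:5,r3:10
  c7: CDB Add2=8; issue MUL r3<-Mul2  regs: r0:3,r1:Add1,r2:5,r3:Mul2
  c8: CDB Mul1=25; issue SUB r3<-Add2  regs: r0:3,r1:Add1,r2:5,r3:Add2
  c9: CDB Add1=-5  regs: r0:3,r1:-5,r2:5,r3:Add2
  c10: -  regs: r0:3,r1:-5,r2:5,r3:Add2
  c11: -  regs: r0:3,r1:-5,r2:5,r3:Add2
  c12: CDB Mul2=25  regs: r0:3,r1:-5,r2:5,r3:Add2

STATUS = VALUE -5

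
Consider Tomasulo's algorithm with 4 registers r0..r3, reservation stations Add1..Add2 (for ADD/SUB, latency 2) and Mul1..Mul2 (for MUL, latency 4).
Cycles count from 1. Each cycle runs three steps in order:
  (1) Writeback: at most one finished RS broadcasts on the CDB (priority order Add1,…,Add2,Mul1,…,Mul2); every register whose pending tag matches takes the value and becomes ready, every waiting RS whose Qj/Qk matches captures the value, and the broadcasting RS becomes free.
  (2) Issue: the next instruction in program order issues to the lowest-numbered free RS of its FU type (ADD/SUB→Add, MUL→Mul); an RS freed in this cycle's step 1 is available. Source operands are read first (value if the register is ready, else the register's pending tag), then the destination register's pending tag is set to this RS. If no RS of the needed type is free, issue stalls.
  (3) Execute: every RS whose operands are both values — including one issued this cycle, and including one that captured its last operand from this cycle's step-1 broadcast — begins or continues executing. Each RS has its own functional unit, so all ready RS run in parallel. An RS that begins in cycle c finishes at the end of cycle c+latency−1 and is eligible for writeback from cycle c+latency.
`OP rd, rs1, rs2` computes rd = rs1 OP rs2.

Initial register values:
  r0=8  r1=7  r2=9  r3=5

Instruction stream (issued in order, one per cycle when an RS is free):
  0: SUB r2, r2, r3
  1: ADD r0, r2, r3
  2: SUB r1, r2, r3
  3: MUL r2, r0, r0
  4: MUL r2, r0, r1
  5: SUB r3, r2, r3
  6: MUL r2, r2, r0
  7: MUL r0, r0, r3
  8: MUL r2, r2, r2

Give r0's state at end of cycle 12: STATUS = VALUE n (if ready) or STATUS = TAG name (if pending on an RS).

  c1: issue SUB r2<-Add1  regs: r0:8,r1:7,r2:Add1,r3:5
  c2: issue ADD r0<-Add2  regs: r0:Add2,r1:7,r2:Add1,r3:5
  c3: CDB Add1=4; issue SUB r1<-Add1  regs: r0:Add2,r1:Add1,r2:4,r3:5
  c4: issue MUL r2<-Mul1  regs: r0:Add2,r1:Add1,r2:Mul1,r3:5
  c5: CDB Add1=-1; issue MUL r2<-Mul2  regs: r0:Add2,r1:-1,r2:Mul2,r3:5
  c6: CDB Add2=9; issue SUB r3<-Add1  regs: r0:9,r1:-1,r2:Mul2,r3:Add1
  c7: stall  regs: r0:9,r1:-1,r2:Mul2,r3:Add1
  c8: stall  regs: r0:9,r1:-1,r2:Mul2,r3:Add1
  c9: stall  regs: r0:9,r1:-1,r2:Mul2,r3:Add1
  c10: CDB Mul1=81; issue MUL r2<-Mul1  regs: r0:9,r1:-1,r2:Mul1,r3:Add1
  c11: CDB Mul2=-9; issue MUL r0<-Mul2  regs: r0:Mul2,r1:-1,r2:Mul1,r3:Add1
  c12: stall  regs: r0:Mul2,r1:-1,r2:Mul1,r3:Add1

STATUS = TAG Mul2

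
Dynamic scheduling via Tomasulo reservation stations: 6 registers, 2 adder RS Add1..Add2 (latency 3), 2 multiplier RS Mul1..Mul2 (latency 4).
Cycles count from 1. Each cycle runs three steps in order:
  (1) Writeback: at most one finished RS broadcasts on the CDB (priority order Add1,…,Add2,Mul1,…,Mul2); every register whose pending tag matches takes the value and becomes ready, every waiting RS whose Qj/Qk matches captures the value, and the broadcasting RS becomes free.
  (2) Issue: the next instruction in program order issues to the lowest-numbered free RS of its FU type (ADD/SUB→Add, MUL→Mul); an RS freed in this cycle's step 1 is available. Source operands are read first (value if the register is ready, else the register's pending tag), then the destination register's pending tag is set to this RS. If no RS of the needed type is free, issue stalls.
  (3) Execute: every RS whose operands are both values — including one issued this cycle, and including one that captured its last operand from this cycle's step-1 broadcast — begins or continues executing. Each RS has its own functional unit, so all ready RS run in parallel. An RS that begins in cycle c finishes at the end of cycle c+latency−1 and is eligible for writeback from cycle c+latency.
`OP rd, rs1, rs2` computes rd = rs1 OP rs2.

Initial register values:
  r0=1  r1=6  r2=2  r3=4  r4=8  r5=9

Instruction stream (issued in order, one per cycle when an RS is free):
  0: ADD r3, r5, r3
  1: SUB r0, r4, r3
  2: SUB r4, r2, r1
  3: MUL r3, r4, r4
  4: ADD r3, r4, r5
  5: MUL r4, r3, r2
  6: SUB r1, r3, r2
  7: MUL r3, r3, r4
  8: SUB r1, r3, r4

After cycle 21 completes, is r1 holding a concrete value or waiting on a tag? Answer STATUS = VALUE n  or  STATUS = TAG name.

STATUS = VALUE 40

  c1: issue ADD r3<-Add1  regs: r0:1,r1:6,r2:2,r3:Add1,r4:8,r5:9
  c2: issue SUB r0<-Add2  regs: r0:Add2,r1:6,r2:2,r3:Add1,r4:8,r5:9
  c3: stall  regs: r0:Add2,r1:6,r2:2,r3:Add1,r4:8,r5:9
  c4: CDB Add1=13; issue SUB r4<-Add1  regs: r0:Add2,r1:6,r2:2,r3:13,r4:Add1,r5:9
  c5: issue MUL r3<-Mul1  regs: r0:Add2,r1:6,r2:2,r3:Mul1,r4:Add1,r5:9
  c6: stall  regs: r0:Add2,r1:6,r2:2,r3:Mul1,r4:Add1,r5:9
  c7: CDB Add1=-4; issue ADD r3<-Add1  regs: r0:Add2,r1:6,r2:2,r3:Add1,r4:-4,r5:9
  c8: CDB Add2=-5; issue MUL r4<-Mul2  regs: r0:-5,r1:6,r2:2,r3:Add1,r4:Mul2,r5:9
  c9: issue SUB r1<-Add2  regs: r0:-5,r1:Add2,r2:2,r3:Add1,r4:Mul2,r5:9
  c10: CDB Add1=5; stall  regs: r0:-5,r1:Add2,r2:2,r3:5,r4:Mul2,r5:9
  c11: CDB Mul1=16; issue MUL r3<-Mul1  regs: r0:-5,r1:Add2,r2:2,r3:Mul1,r4:Mul2,r5:9
  c12: issue SUB r1<-Add1  regs: r0:-5,r1:Add1,r2:2,r3:Mul1,r4:Mul2,r5:9
  c13: CDB Add2=3  regs: r0:-5,r1:Add1,r2:2,r3:Mul1,r4:Mul2,r5:9
  c14: CDB Mul2=10  regs: r0:-5,r1:Add1,r2:2,r3:Mul1,r4:10,r5:9
  c15: -  regs: r0:-5,r1:Add1,r2:2,r3:Mul1,r4:10,r5:9
  c16: -  regs: r0:-5,r1:Add1,r2:2,r3:Mul1,r4:10,r5:9
  c17: -  regs: r0:-5,r1:Add1,r2:2,r3:Mul1,r4:10,r5:9
  c18: CDB Mul1=50  regs: r0:-5,r1:Add1,r2:2,r3:50,r4:10,r5:9
  c19: -  regs: r0:-5,r1:Add1,r2:2,r3:50,r4:10,r5:9
  c20: -  regs: r0:-5,r1:Add1,r2:2,r3:50,r4:10,r5:9
  c21: CDB Add1=40  regs: r0:-5,r1:40,r2:2,r3:50,r4:10,r5:9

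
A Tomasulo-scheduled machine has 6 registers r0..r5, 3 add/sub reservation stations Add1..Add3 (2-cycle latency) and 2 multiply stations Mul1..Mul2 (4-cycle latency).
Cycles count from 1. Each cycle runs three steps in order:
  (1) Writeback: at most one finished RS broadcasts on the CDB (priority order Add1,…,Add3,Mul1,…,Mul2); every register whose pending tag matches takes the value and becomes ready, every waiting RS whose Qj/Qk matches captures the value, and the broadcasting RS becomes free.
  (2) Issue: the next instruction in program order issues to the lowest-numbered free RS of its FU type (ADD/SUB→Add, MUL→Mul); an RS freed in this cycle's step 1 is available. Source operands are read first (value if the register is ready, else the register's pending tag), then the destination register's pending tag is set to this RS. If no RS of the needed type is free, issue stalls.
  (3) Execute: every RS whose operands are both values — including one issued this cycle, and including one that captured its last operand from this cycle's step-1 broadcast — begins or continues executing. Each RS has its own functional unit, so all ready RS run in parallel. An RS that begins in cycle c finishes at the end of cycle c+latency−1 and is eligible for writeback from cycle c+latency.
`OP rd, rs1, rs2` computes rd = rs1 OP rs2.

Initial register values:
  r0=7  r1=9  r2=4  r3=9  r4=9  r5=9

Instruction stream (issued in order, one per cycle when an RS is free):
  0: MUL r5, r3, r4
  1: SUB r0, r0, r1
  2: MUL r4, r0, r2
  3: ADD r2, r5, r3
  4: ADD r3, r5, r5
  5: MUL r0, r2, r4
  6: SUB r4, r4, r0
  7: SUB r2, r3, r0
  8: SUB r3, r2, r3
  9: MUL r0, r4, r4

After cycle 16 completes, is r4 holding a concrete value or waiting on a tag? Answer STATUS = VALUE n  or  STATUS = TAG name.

c1: issue MUL r5<-Mul1 | r0:7,r1:9,r2:4,r3:9,r4:9,r5:Mul1
c2: issue SUB r0<-Add1 | r0:Add1,r1:9,r2:4,r3:9,r4:9,r5:Mul1
c3: issue MUL r4<-Mul2 | r0:Add1,r1:9,r2:4,r3:9,r4:Mul2,r5:Mul1
c4: CDB Add1=-2; issue ADD r2<-Add1 | r0:-2,r1:9,r2:Add1,r3:9,r4:Mul2,r5:Mul1
c5: CDB Mul1=81; issue ADD r3<-Add2 | r0:-2,r1:9,r2:Add1,r3:Add2,r4:Mul2,r5:81
c6: issue MUL r0<-Mul1 | r0:Mul1,r1:9,r2:Add1,r3:Add2,r4:Mul2,r5:81
c7: CDB Add1=90; issue SUB r4<-Add1 | r0:Mul1,r1:9,r2:90,r3:Add2,r4:Add1,r5:81
c8: CDB Add2=162; issue SUB r2<-Add2 | r0:Mul1,r1:9,r2:Add2,r3:162,r4:Add1,r5:81
c9: CDB Mul2=-8; issue SUB r3<-Add3 | r0:Mul1,r1:9,r2:Add2,r3:Add3,r4:Add1,r5:81
c10: issue MUL r0<-Mul2 | r0:Mul2,r1:9,r2:Add2,r3:Add3,r4:Add1,r5:81
c11: - | r0:Mul2,r1:9,r2:Add2,r3:Add3,r4:Add1,r5:81
c12: - | r0:Mul2,r1:9,r2:Add2,r3:Add3,r4:Add1,r5:81
c13: CDB Mul1=-720 | r0:Mul2,r1:9,r2:Add2,r3:Add3,r4:Add1,r5:81
c14: - | r0:Mul2,r1:9,r2:Add2,r3:Add3,r4:Add1,r5:81
c15: CDB Add1=712 | r0:Mul2,r1:9,r2:Add2,r3:Add3,r4:712,r5:81
c16: CDB Add2=882 | r0:Mul2,r1:9,r2:882,r3:Add3,r4:712,r5:81

STATUS = VALUE 712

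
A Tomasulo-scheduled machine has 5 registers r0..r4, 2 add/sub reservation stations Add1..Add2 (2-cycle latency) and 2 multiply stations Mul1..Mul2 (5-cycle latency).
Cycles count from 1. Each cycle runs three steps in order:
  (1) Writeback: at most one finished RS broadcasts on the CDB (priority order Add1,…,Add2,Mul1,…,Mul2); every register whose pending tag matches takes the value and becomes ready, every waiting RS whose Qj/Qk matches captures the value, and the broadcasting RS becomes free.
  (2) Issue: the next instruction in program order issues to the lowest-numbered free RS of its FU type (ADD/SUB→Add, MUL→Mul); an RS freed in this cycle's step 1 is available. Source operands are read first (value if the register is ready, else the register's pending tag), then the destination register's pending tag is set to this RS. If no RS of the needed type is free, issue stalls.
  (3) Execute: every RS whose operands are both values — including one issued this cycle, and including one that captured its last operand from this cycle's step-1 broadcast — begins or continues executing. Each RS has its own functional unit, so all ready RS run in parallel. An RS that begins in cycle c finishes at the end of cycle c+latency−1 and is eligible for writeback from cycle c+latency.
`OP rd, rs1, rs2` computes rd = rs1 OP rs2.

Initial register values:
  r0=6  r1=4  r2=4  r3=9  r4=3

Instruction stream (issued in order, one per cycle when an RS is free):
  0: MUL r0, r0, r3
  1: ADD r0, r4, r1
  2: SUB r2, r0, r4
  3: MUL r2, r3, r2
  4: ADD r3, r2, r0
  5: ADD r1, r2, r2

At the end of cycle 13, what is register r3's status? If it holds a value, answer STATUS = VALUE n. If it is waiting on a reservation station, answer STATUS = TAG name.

c1: issue MUL r0<-Mul1 | r0:Mul1,r1:4,r2:4,r3:9,r4:3
c2: issue ADD r0<-Add1 | r0:Add1,r1:4,r2:4,r3:9,r4:3
c3: issue SUB r2<-Add2 | r0:Add1,r1:4,r2:Add2,r3:9,r4:3
c4: CDB Add1=7; issue MUL r2<-Mul2 | r0:7,r1:4,r2:Mul2,r3:9,r4:3
c5: issue ADD r3<-Add1 | r0:7,r1:4,r2:Mul2,r3:Add1,r4:3
c6: CDB Add2=4; issue ADD r1<-Add2 | r0:7,r1:Add2,r2:Mul2,r3:Add1,r4:3
c7: CDB Mul1=54 | r0:7,r1:Add2,r2:Mul2,r3:Add1,r4:3
c8: - | r0:7,r1:Add2,r2:Mul2,r3:Add1,r4:3
c9: - | r0:7,r1:Add2,r2:Mul2,r3:Add1,r4:3
c10: - | r0:7,r1:Add2,r2:Mul2,r3:Add1,r4:3
c11: CDB Mul2=36 | r0:7,r1:Add2,r2:36,r3:Add1,r4:3
c12: - | r0:7,r1:Add2,r2:36,r3:Add1,r4:3
c13: CDB Add1=43 | r0:7,r1:Add2,r2:36,r3:43,r4:3

STATUS = VALUE 43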